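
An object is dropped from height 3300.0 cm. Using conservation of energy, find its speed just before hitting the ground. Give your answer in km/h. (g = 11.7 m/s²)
mgh = ½mv² → v = √(2gh) = √(2×11.7×33) = 27.79 m/s = 100.0 km/h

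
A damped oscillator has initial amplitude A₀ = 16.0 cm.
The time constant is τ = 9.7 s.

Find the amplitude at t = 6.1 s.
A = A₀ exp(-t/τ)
A = A₀ exp(−t/τ) = 16.0×exp(−6.1/9.7) = 8.531 cm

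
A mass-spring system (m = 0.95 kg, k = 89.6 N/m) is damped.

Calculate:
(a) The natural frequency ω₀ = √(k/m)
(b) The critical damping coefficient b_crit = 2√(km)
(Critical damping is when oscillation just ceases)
ω₀ = √(k/m) = √(89.6/0.95) = 9.712 rad/s
b_crit = 2√(km) = 2√(89.6×0.95) = 18.45 kg/s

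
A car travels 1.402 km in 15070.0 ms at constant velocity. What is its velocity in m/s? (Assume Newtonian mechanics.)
v = d/t (with unit conversion) = 93.03 m/s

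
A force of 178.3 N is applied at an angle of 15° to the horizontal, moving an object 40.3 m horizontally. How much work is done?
W = Fd cosθ = 178.3×40.3×cos(15°) = 6940.7 J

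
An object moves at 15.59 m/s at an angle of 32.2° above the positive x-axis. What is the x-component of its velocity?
vₓ = v cos(θ) = 15.59 × cos(32.2°) = 13.19 m/s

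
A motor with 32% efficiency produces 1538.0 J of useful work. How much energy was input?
W_in = W_out/η = 1538.0/0.32 = 4806.2 J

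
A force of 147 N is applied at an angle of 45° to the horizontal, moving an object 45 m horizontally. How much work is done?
W = Fd cosθ = 147×45×cos(45°) = 4677.5 J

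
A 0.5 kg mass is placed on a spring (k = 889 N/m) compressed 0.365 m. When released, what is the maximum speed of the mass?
½kx² = ½mv² → v = x√(k/m) = 0.365×√(889/0.5) = 15.39 m/s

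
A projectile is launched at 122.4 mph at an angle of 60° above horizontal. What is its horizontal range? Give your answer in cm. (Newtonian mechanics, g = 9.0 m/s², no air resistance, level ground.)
R = v₀² sin(2θ) / g (with unit conversion) = 28810.0 cm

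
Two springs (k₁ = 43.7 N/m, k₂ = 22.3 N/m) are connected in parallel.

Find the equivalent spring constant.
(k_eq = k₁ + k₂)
k_eq = k₁ + k₂ = 43.7 + 22.3 = 66 N/m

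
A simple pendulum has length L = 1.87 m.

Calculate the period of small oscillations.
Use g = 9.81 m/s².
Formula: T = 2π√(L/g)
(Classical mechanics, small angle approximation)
T = 2π√(L/g) = 2π√(1.87/9.81) = 2.743 s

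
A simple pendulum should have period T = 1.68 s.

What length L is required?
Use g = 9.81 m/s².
T = 2π√(L/g) → L = g(T/2π)² = 9.81×(1.68/2π)² = 0.7013 m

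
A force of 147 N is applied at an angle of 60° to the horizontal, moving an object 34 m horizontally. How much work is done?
W = Fd cosθ = 147×34×cos(60°) = 2499.0 J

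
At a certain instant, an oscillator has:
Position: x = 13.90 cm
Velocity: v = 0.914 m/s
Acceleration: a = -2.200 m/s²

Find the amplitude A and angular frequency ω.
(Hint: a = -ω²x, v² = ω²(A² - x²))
a = −ω²x → ω = √(|a|/x) = √(2.2/0.139) = 3.978 rad/s
v² = ω²(A² − x²) → A = √(x² + v²/ω²) = √(0.139² + 0.914²/3.978²) = 0.2685 m = 26.85 cm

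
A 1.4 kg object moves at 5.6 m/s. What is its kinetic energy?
KE = ½mv² = ½×1.4×5.6² = 21.952 J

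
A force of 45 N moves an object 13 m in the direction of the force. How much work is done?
W = Fd = 45×13 = 585.0 J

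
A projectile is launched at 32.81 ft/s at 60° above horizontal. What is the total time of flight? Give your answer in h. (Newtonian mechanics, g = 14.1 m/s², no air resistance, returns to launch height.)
T = 2v₀sin(θ)/g (with unit conversion) = 0.0003412 h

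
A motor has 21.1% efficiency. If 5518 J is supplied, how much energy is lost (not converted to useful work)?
W_out = η × W_in = 0.211×5518 = 1164.3 J
W_lost = W_in − W_out = 5518 − 1164.3 = 4353.7 J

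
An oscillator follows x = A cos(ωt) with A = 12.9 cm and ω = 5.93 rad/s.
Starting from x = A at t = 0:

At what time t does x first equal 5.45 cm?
cos(ωt) = x/A = 5.45/12.9 = 0.4225
ωt = arccos(0.4225) = 1.135 rad
t = 1.135/5.93 = 0.1913 s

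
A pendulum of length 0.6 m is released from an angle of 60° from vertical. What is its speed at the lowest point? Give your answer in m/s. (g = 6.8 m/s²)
h = L(1 − cosθ) = 0.6×(1 − cos60°) = 0.3 m
v = √(2gh) = √(2×6.8×0.3) = 2.02 m/s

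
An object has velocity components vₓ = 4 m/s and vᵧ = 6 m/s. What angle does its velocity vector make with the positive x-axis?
θ = arctan(vᵧ/vₓ) = arctan(6/4) = 56.31°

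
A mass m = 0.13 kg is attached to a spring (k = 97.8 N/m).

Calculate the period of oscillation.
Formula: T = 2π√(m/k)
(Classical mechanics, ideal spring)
T = 2π√(m/k) = 2π√(0.13/97.8) = 0.2291 s; f = 1/T = 4.365 Hz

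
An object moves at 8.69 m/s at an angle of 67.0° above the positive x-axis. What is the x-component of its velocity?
vₓ = v cos(θ) = 8.69 × cos(67.0°) = 3.4 m/s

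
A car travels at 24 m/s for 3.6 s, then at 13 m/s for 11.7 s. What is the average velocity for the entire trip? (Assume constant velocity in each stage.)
d₁ = v₁t₁ = 24 × 3.6 = 86.4 m
d₂ = v₂t₂ = 13 × 11.7 = 152.1 m
d_total = 238.5 m, t_total = 15.3 s
v_avg = d_total/t_total = 238.5/15.3 = 15.59 m/s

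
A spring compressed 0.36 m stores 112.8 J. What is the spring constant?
PE = ½kx² → k = 2PE/x² = 2×112.8/0.36² = 1741.0 N/m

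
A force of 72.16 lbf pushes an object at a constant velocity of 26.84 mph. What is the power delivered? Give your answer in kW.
P = Fv = 321 N × 12 m/s = 3851 W = 3.851 kW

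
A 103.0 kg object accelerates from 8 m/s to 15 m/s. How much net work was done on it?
W_net = ΔKE = ½m(v₂² − v₁²) = ½×103.0×(15² − 8²) = 8291.5 J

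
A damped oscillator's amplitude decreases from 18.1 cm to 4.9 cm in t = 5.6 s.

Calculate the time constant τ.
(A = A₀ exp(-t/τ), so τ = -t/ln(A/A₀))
A/A₀ = 4.9/18.1 = 0.2707; ln(A/A₀) = -1.307
τ = −t/ln(A/A₀) = −5.6/-1.307 = 4.286 s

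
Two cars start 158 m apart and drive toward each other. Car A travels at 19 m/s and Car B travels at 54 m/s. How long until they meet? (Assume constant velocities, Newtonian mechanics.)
Combined speed: v_combined = 19 + 54 = 73 m/s
Time to meet: t = d/73 = 158/73 = 2.16 s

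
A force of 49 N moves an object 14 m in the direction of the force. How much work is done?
W = Fd = 49×14 = 686.0 J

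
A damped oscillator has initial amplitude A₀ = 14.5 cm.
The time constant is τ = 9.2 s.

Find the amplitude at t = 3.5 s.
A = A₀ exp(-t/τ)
A = A₀ exp(−t/τ) = 14.5×exp(−3.5/9.2) = 9.912 cm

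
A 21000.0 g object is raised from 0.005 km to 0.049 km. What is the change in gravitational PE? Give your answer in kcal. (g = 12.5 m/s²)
ΔPE = mg(h₂ − h₁) = 21 kg × 12.5 m/s² × (49 − 5) m = 1.155e+04 J = 2.761 kcal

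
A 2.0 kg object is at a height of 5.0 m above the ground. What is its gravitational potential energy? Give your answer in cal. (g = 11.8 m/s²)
PE = mgh = 2 kg × 11.8 m/s² × 5 m = 118 J = 28.2 cal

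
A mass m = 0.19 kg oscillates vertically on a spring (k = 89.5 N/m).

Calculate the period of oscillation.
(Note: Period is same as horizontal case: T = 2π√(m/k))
T = 2π√(m/k) = 2π√(0.19/89.5) = 0.2895 s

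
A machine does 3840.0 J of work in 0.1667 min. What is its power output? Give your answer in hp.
P = W/t = 3840 J / 10 s = 383.9 W = 0.5148 hp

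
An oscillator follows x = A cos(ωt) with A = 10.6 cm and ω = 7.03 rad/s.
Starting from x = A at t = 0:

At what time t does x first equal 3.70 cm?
cos(ωt) = x/A = 3.7/10.6 = 0.3491
ωt = arccos(0.3491) = 1.214 rad
t = 1.214/7.03 = 0.1727 s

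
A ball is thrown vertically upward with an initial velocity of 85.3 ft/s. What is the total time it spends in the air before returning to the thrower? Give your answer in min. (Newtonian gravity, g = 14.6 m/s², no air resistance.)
t_total = 2v₀/g (with unit conversion) = 0.05936 min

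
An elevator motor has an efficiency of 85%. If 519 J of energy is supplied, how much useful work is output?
W_out = η × W_in = 0.85 × 519 = 441.15 J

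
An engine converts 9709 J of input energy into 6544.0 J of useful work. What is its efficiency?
η = W_out/W_in = 6544.0/9709 = 0.674 = 67.4%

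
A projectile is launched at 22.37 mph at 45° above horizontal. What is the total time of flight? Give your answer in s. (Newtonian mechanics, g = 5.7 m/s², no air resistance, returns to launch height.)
T = 2v₀sin(θ)/g (with unit conversion) = 2.481 s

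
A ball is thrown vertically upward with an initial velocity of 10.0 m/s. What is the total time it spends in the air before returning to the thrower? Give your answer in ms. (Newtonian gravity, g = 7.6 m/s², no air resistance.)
t_total = 2v₀/g (with unit conversion) = 2632.0 ms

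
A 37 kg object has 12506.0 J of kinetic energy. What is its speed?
KE = ½mv² → v = √(2KE/m) = √(2×12506.0/37) = 26.0 m/s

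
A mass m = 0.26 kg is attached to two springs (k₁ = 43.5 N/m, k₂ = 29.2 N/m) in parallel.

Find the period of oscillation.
k_eq = k₁+k₂ = 72.7 N/m
T = 2π√(m/k_eq) = 2π√(0.26/72.7) = 0.3758 s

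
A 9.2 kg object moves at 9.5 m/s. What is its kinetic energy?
KE = ½mv² = ½×9.2×9.5² = 415.15 J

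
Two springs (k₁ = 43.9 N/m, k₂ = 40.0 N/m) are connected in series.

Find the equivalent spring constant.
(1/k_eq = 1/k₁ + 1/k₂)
1/k_eq = 1/43.9 + 1/40.0 = 0.047779; k_eq = 20.93 N/m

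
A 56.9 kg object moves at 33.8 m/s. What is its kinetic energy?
KE = ½mv² = ½×56.9×33.8² = 32502.42 J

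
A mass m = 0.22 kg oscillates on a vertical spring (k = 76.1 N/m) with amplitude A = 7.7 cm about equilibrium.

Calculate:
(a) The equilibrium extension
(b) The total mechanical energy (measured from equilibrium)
x_eq = mg/k = 0.22×9.81/76.1 = 0.02836 m = 2.836 cm
E = ½kA² = ½×76.1×(0.077)² = 0.2256 J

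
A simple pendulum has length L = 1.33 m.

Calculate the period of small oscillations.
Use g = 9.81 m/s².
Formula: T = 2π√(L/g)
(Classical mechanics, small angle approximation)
T = 2π√(L/g) = 2π√(1.33/9.81) = 2.314 s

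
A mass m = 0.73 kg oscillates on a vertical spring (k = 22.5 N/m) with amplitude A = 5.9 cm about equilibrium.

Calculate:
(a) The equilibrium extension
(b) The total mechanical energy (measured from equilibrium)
x_eq = mg/k = 0.73×9.81/22.5 = 0.3183 m = 31.83 cm
E = ½kA² = ½×22.5×(0.059)² = 0.03916 J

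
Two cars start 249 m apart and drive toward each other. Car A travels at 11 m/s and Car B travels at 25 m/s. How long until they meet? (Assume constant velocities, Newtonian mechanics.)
Combined speed: v_combined = 11 + 25 = 36 m/s
Time to meet: t = d/36 = 249/36 = 6.92 s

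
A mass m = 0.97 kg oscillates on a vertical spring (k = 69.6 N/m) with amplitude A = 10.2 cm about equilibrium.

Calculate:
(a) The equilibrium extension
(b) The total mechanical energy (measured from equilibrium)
x_eq = mg/k = 0.97×9.81/69.6 = 0.1367 m = 13.67 cm
E = ½kA² = ½×69.6×(0.102)² = 0.3621 J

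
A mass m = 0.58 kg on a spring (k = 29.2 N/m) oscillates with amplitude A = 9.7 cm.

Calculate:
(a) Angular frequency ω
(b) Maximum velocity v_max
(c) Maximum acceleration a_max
ω = √(k/m) = √(29.2/0.58) = 7.095 rad/s
v_max = ωA = 7.095×0.097 = 0.6883 m/s
a_max = ω²A = 7.095²×0.097 = 4.883 m/s²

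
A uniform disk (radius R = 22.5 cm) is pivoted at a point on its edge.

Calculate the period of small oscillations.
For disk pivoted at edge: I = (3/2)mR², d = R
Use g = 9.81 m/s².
I/m = (3/2)R² = 0.07594 m²; d = R = 0.225 m
T = 2π√((3/2)R²/(gR)) = 2π√(3R/(2g)) = 1.165 s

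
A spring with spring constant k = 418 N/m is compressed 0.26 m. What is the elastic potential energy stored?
PE = ½kx² = ½×418×0.26² = 14.13 J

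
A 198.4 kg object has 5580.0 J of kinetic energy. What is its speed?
KE = ½mv² → v = √(2KE/m) = √(2×5580.0/198.4) = 7.5 m/s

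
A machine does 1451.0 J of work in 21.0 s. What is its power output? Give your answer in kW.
P = W/t = 1451 J / 21 s = 69.1 W = 0.0691 kW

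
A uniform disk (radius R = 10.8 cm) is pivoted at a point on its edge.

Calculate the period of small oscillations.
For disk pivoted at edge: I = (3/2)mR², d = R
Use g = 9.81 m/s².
I/m = (3/2)R² = 0.0175 m²; d = R = 0.108 m
T = 2π√((3/2)R²/(gR)) = 2π√(3R/(2g)) = 0.8074 s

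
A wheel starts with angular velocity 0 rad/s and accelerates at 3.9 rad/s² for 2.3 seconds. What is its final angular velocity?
ω = ω₀ + αt = 0 + 3.9 × 2.3 = 8.97 rad/s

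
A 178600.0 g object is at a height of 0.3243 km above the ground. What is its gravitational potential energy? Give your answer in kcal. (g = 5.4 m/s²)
PE = mgh = 178.6 kg × 5.4 m/s² × 324.3 m = 3.128e+05 J = 74.75 kcal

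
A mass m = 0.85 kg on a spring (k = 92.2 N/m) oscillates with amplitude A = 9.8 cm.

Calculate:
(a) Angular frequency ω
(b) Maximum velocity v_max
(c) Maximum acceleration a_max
ω = √(k/m) = √(92.2/0.85) = 10.41 rad/s
v_max = ωA = 10.41×0.098 = 1.021 m/s
a_max = ω²A = 10.41²×0.098 = 10.63 m/s²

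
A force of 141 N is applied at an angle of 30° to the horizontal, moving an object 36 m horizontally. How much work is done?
W = Fd cosθ = 141×36×cos(30°) = 4395.9 J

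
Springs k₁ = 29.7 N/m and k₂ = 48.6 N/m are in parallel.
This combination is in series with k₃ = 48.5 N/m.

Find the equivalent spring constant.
k₁₂ = k₁ + k₂ = 78.3 N/m (parallel)
1/k_eq = 1/k₁₂ + 1/k₃ → k_eq = 29.95 N/m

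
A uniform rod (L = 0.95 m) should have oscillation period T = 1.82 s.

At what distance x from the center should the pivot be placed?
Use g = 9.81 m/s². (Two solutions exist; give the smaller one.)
T = 2π√((L²/12 + x²)/(gx)). Let c = T²g/(4π²) = 0.8231.
x² − cx + L²/12 = 0 → x = (c − √(c² − L²/3))/2 = 0.1047 m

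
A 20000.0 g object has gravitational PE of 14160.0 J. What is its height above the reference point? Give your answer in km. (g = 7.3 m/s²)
PE = mgh → h = PE/(mg) = 1.416e+04 J / (20 kg × 7.3 m/s²) = 96.99 m = 0.09699 km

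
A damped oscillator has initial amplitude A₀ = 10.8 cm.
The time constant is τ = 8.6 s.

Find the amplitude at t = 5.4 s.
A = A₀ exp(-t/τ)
A = A₀ exp(−t/τ) = 10.8×exp(−5.4/8.6) = 5.764 cm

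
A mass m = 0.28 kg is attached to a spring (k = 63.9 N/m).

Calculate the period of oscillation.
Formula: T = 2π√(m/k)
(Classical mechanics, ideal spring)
T = 2π√(m/k) = 2π√(0.28/63.9) = 0.4159 s; f = 1/T = 2.404 Hz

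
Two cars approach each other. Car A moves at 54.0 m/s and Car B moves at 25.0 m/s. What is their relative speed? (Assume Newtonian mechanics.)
v_rel = v_A + v_B = 54.0 + 25.0 = 79.0 m/s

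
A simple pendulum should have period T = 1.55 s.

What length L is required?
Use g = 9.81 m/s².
T = 2π√(L/g) → L = g(T/2π)² = 9.81×(1.55/2π)² = 0.597 m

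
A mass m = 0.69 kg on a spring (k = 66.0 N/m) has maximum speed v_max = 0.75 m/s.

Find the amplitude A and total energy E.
½mv²_max = ½kA² → A = v_max√(m/k) = 0.75×√(0.69/66.0) = 0.07669 m = 7.669 cm
E = ½mv²_max = ½×0.69×0.75² = 0.1941 J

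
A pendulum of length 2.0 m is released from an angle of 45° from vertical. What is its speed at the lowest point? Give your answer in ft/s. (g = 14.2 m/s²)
h = L(1 − cosθ) = 2.0×(1 − cos45°) = 0.5858 m
v = √(2gh) = √(2×14.2×0.5858) = 4.079 m/s = 13.38 ft/s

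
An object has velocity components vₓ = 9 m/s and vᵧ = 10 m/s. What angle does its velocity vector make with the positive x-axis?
θ = arctan(vᵧ/vₓ) = arctan(10/9) = 48.01°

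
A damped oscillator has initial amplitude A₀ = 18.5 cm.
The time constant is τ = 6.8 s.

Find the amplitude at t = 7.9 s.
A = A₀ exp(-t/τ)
A = A₀ exp(−t/τ) = 18.5×exp(−7.9/6.8) = 5.789 cm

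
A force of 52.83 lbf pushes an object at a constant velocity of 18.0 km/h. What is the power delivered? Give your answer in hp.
P = Fv = 235 N × 5 m/s = 1175 W = 1.576 hp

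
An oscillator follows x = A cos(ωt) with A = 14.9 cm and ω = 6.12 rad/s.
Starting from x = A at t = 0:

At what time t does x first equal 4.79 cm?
cos(ωt) = x/A = 4.79/14.9 = 0.3215
ωt = arccos(0.3215) = 1.244 rad
t = 1.244/6.12 = 0.2032 s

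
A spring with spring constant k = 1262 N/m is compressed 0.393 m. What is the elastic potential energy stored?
PE = ½kx² = ½×1262×0.393² = 97.46 J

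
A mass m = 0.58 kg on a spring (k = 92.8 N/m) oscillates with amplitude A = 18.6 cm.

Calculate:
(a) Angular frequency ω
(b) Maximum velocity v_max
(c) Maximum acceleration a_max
ω = √(k/m) = √(92.8/0.58) = 12.65 rad/s
v_max = ωA = 12.65×0.186 = 2.353 m/s
a_max = ω²A = 12.65²×0.186 = 29.76 m/s²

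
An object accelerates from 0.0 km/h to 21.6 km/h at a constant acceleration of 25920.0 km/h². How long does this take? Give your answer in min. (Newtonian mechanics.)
t = (v - v₀)/a (with unit conversion) = 0.05 min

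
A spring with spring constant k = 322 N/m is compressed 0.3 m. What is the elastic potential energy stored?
PE = ½kx² = ½×322×0.3² = 14.49 J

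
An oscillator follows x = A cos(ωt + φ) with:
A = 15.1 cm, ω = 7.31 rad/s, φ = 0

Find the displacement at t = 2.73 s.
x = A cos(ωt + φ) = 15.1×cos(7.31×2.73 + 0) = 6.758 cm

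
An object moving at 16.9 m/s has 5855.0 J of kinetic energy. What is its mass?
KE = ½mv² → m = 2KE/v² = 2×5855.0/16.9² = 41.0 kg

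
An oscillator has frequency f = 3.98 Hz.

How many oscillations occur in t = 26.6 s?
n = f×t = 3.98×26.6 = 105.9 oscillations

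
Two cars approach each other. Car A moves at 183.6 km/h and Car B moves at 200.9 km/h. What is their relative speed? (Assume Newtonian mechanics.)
v_rel = v_A + v_B = 183.6 + 200.9 = 384.5 km/h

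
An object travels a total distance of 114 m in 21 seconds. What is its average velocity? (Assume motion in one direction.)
v_avg = Δd / Δt = 114 / 21 = 5.43 m/s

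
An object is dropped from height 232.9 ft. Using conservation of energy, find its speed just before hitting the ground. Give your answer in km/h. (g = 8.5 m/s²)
mgh = ½mv² → v = √(2gh) = √(2×8.5×70.99) = 34.74 m/s = 125.1 km/h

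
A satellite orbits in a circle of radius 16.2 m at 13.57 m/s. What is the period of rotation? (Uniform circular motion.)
T = 2πr/v = 2π×16.2/13.57 = 7.5 s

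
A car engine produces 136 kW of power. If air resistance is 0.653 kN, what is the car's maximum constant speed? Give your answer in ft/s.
P = Fv → v = P/F = 136000 W / 653 N = 208.3 m/s = 683.3 ft/s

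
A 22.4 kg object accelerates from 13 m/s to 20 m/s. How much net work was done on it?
W_net = ΔKE = ½m(v₂² − v₁²) = ½×22.4×(20² − 13²) = 2587.2 J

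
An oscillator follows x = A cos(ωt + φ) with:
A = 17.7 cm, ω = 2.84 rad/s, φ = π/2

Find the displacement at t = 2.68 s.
x = A cos(ωt + φ) = 17.7×cos(2.84×2.68 + π/2) = -17.18 cm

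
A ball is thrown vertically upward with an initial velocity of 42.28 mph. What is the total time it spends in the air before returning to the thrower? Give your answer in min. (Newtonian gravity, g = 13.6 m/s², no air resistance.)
t_total = 2v₀/g (with unit conversion) = 0.04633 min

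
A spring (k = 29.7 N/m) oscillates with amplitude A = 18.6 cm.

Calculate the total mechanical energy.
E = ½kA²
E = ½kA² = ½×29.7×(0.186)² = 0.5138 J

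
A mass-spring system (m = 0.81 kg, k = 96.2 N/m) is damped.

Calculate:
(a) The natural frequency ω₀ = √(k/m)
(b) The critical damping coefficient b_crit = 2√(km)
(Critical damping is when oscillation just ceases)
ω₀ = √(k/m) = √(96.2/0.81) = 10.9 rad/s
b_crit = 2√(km) = 2√(96.2×0.81) = 17.65 kg/s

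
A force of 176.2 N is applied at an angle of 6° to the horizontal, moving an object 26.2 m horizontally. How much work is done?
W = Fd cosθ = 176.2×26.2×cos(6°) = 4591.2 J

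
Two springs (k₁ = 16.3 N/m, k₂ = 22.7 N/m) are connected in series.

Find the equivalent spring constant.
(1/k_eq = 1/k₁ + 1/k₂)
1/k_eq = 1/16.3 + 1/22.7 = 0.1054; k_eq = 9.487 N/m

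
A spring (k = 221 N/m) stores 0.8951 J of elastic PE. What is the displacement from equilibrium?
PE = ½kx² → x = √(2PE/k) = √(2×0.8951/221) = 0.09 m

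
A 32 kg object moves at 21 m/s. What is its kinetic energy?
KE = ½mv² = ½×32×21² = 7056.0 J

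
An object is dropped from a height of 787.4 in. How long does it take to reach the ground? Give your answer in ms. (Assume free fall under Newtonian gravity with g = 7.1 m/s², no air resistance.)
t = √(2h/g) (with unit conversion) = 2374.0 ms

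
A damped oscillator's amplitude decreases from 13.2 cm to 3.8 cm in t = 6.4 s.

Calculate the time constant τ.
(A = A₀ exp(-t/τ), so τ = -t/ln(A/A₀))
A/A₀ = 3.8/13.2 = 0.2879; ln(A/A₀) = -1.245
τ = −t/ln(A/A₀) = −6.4/-1.245 = 5.14 s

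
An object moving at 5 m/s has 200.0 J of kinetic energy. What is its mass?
KE = ½mv² → m = 2KE/v² = 2×200.0/5² = 16.0 kg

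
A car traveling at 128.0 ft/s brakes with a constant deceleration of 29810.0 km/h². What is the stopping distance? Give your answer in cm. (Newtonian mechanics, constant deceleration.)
d = v₀² / (2a) (with unit conversion) = 33090.0 cm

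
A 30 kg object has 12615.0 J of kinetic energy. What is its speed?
KE = ½mv² → v = √(2KE/m) = √(2×12615.0/30) = 29.0 m/s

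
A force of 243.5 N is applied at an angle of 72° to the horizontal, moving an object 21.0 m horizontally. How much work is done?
W = Fd cosθ = 243.5×21.0×cos(72°) = 1580.2 J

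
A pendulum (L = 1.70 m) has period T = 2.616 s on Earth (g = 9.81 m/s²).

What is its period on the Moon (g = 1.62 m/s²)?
T = 2π√(L/g), so T_moon/T_earth = √(g_earth/g_moon)
T_moon = 2π√(1.7/1.62) = 6.436 s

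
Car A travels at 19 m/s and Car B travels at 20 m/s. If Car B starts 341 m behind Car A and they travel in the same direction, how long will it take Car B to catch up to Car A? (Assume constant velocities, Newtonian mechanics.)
Relative speed: v_rel = 20 - 19 = 1 m/s
Time to catch: t = d₀/v_rel = 341/1 = 341.0 s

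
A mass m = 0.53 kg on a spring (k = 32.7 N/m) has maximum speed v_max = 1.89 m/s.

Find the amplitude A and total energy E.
½mv²_max = ½kA² → A = v_max√(m/k) = 1.89×√(0.53/32.7) = 0.2406 m = 24.06 cm
E = ½mv²_max = ½×0.53×1.89² = 0.9466 J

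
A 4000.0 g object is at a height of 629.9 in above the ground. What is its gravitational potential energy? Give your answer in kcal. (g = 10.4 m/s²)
PE = mgh = 4 kg × 10.4 m/s² × 16 m = 665.6 J = 0.1591 kcal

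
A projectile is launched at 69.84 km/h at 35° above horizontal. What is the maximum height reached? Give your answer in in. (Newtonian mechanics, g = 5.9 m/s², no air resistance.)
H = v₀²sin²(θ)/(2g) (with unit conversion) = 413.1 in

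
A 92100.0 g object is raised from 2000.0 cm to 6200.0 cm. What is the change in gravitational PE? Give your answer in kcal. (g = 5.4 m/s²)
ΔPE = mg(h₂ − h₁) = 92.1 kg × 5.4 m/s² × (62 − 20) m = 2.089e+04 J = 4.992 kcal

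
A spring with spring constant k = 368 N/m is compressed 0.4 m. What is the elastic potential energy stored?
PE = ½kx² = ½×368×0.4² = 29.44 J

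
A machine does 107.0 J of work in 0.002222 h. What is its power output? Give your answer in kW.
P = W/t = 107 J / 7.999 s = 13.38 W = 0.01338 kW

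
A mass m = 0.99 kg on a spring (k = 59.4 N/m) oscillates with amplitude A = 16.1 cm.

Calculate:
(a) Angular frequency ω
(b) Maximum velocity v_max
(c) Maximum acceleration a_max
ω = √(k/m) = √(59.4/0.99) = 7.746 rad/s
v_max = ωA = 7.746×0.161 = 1.247 m/s
a_max = ω²A = 7.746²×0.161 = 9.66 m/s²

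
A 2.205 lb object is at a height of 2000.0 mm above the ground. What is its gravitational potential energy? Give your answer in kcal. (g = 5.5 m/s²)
PE = mgh = 1 kg × 5.5 m/s² × 2 m = 11 J = 0.00263 kcal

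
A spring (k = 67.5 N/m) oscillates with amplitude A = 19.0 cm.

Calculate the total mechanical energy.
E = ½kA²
E = ½kA² = ½×67.5×(0.19)² = 1.218 J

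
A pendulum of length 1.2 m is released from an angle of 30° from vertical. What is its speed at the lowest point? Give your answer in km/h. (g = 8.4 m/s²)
h = L(1 − cosθ) = 1.2×(1 − cos30°) = 0.1608 m
v = √(2gh) = √(2×8.4×0.1608) = 1.643 m/s = 5.916 km/h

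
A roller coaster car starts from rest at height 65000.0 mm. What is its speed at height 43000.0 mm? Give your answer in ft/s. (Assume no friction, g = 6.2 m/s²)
mgh₁ = ½mv₂² + mgh₂ → v₂ = √(2g(h₁−h₂)) = √(2×6.2×(65−43)) = 16.52 m/s = 54.19 ft/s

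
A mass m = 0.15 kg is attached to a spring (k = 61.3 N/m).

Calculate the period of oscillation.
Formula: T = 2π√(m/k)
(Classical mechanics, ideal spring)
T = 2π√(m/k) = 2π√(0.15/61.3) = 0.3108 s; f = 1/T = 3.217 Hz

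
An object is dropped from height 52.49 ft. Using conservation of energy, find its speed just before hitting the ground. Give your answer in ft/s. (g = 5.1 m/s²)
mgh = ½mv² → v = √(2gh) = √(2×5.1×16) = 12.77 m/s = 41.91 ft/s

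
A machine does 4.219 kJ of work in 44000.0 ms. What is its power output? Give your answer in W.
P = W/t = 4219 J / 44 s = 95.89 W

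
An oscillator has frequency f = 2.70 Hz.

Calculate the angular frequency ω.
ω = 2πf = 2π×2.7 = 16.96 rad/s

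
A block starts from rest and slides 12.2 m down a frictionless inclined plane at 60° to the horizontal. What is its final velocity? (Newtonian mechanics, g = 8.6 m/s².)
a = g sin(θ) = 8.6 × sin(60°) = 7.45 m/s²
v = √(2ad) = √(2 × 7.45 × 12.2) = 13.48 m/s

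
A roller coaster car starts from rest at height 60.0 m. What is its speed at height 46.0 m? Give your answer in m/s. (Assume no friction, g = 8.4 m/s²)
mgh₁ = ½mv₂² + mgh₂ → v₂ = √(2g(h₁−h₂)) = √(2×8.4×(60−46)) = 15.34 m/s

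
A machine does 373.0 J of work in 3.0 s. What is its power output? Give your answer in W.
P = W/t = 373 J / 3 s = 124.3 W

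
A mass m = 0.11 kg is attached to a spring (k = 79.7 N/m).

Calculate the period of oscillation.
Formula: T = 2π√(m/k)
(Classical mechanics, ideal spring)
T = 2π√(m/k) = 2π√(0.11/79.7) = 0.2334 s; f = 1/T = 4.284 Hz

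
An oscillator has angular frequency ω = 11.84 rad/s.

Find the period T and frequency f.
T = 2π/ω = 2π/11.84 = 0.5307 s; f = ω/2π = 1.884 Hz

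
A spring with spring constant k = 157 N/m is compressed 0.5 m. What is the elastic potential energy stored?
PE = ½kx² = ½×157×0.5² = 19.62 J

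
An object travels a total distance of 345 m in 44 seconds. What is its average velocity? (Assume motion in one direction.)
v_avg = Δd / Δt = 345 / 44 = 7.84 m/s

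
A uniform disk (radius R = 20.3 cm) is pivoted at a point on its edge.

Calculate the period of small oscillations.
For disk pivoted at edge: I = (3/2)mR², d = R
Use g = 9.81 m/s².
I/m = (3/2)R² = 0.06181 m²; d = R = 0.203 m
T = 2π√((3/2)R²/(gR)) = 2π√(3R/(2g)) = 1.107 s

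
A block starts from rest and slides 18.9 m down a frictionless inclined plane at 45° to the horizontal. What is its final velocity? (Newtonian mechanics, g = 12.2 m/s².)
a = g sin(θ) = 12.2 × sin(45°) = 8.63 m/s²
v = √(2ad) = √(2 × 8.63 × 18.9) = 18.06 m/s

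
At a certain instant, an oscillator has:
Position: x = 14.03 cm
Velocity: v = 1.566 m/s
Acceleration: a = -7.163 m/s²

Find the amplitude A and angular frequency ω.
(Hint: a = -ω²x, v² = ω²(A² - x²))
a = −ω²x → ω = √(|a|/x) = √(7.163/0.1403) = 7.145 rad/s
v² = ω²(A² − x²) → A = √(x² + v²/ω²) = √(0.1403² + 1.566²/7.145²) = 0.2602 m = 26.02 cm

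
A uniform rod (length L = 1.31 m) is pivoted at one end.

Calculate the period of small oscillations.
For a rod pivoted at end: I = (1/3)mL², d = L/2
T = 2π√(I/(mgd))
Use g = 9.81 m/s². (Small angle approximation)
I/m = (1/3)L² = 0.572 m²; d = L/2 = 0.655 m
T = 2π√(I/(mgd)) = 2π√(0.572/(9.81×0.655)) = 1.875 s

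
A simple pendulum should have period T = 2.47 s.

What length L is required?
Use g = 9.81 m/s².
T = 2π√(L/g) → L = g(T/2π)² = 9.81×(2.47/2π)² = 1.516 m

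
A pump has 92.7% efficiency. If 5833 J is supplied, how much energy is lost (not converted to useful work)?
W_out = η × W_in = 0.927×5833 = 5407.2 J
W_lost = W_in − W_out = 5833 − 5407.2 = 425.81 J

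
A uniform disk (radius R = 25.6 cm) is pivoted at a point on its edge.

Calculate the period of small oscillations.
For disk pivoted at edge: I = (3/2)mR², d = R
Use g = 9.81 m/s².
I/m = (3/2)R² = 0.0983 m²; d = R = 0.256 m
T = 2π√((3/2)R²/(gR)) = 2π√(3R/(2g)) = 1.243 s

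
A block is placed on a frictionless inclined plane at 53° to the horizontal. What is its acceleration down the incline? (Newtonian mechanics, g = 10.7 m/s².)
a = g sin(θ) = 10.7 × sin(53°) = 10.7 × 0.7986 = 8.55 m/s²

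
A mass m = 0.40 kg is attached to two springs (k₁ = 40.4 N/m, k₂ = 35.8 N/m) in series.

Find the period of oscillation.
k_eq = k₁k₂/(k₁+k₂) = 18.98 N/m
T = 2π√(m/k_eq) = 2π√(0.4/18.98) = 0.9121 s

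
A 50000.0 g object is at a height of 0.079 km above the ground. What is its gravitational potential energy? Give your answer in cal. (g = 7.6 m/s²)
PE = mgh = 50 kg × 7.6 m/s² × 79 m = 3.002e+04 J = 7175.0 cal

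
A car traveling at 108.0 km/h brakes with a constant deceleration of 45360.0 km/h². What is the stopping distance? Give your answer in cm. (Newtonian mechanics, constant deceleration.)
d = v₀² / (2a) (with unit conversion) = 12860.0 cm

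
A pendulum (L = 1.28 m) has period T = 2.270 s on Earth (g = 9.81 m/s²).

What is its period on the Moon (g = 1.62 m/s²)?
T = 2π√(L/g), so T_moon/T_earth = √(g_earth/g_moon)
T_moon = 2π√(1.28/1.62) = 5.585 s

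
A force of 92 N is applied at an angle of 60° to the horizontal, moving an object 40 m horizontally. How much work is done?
W = Fd cosθ = 92×40×cos(60°) = 1840.0 J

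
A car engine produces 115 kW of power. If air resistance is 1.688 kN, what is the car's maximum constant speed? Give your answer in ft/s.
P = Fv → v = P/F = 115000 W / 1688 N = 68.13 m/s = 223.5 ft/s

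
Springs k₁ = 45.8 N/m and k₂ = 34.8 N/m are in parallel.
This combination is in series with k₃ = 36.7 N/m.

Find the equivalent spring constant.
k₁₂ = k₁ + k₂ = 80.6 N/m (parallel)
1/k_eq = 1/k₁₂ + 1/k₃ → k_eq = 25.22 N/m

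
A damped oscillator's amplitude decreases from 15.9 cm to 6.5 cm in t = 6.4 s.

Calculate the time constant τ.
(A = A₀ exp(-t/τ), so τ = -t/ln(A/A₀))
A/A₀ = 6.5/15.9 = 0.4088; ln(A/A₀) = -0.8945
τ = −t/ln(A/A₀) = −6.4/-0.8945 = 7.155 s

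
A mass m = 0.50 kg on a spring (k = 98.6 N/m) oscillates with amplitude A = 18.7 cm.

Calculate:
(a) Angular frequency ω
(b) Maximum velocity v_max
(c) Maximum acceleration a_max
ω = √(k/m) = √(98.6/0.5) = 14.04 rad/s
v_max = ωA = 14.04×0.187 = 2.626 m/s
a_max = ω²A = 14.04²×0.187 = 36.88 m/s²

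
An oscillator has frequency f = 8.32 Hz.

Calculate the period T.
T = 1/f = 1/8.32 = 0.1202 s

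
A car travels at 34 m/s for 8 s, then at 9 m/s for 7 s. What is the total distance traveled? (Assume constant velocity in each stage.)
d₁ = v₁t₁ = 34 × 8 = 272 m
d₂ = v₂t₂ = 9 × 7 = 63 m
d_total = 272 + 63 = 335 m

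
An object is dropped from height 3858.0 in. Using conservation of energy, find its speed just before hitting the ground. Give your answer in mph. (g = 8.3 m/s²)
mgh = ½mv² → v = √(2gh) = √(2×8.3×97.99) = 40.33 m/s = 90.22 mph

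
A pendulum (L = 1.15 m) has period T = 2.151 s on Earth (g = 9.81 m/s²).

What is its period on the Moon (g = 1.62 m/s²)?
T = 2π√(L/g), so T_moon/T_earth = √(g_earth/g_moon)
T_moon = 2π√(1.15/1.62) = 5.294 s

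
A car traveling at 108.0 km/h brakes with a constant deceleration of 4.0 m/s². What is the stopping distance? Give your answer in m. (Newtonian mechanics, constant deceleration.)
d = v₀² / (2a) (with unit conversion) = 112.5 m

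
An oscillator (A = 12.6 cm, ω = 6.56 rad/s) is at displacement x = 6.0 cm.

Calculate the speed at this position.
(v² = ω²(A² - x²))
v = ω√(A² − x²) = 6.56×√(0.126² − 0.06²) = 0.7268 m/s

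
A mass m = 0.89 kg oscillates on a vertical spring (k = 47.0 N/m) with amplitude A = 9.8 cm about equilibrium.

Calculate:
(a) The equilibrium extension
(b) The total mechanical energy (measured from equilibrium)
x_eq = mg/k = 0.89×9.81/47.0 = 0.1858 m = 18.58 cm
E = ½kA² = ½×47.0×(0.098)² = 0.2257 J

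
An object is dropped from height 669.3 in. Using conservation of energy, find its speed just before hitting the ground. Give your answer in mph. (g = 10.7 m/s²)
mgh = ½mv² → v = √(2gh) = √(2×10.7×17) = 19.07 m/s = 42.67 mph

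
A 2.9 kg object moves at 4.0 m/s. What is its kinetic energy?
KE = ½mv² = ½×2.9×4.0² = 23.2 J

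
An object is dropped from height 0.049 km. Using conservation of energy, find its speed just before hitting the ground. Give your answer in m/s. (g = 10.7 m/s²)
mgh = ½mv² → v = √(2gh) = √(2×10.7×49) = 32.38 m/s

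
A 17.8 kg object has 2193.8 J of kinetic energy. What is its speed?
KE = ½mv² → v = √(2KE/m) = √(2×2193.8/17.8) = 15.7 m/s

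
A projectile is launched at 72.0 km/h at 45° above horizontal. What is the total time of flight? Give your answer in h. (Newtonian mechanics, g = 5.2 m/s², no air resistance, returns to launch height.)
T = 2v₀sin(θ)/g (with unit conversion) = 0.001511 h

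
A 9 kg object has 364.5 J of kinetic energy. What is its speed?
KE = ½mv² → v = √(2KE/m) = √(2×364.5/9) = 9.0 m/s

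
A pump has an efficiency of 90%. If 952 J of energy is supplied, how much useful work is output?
W_out = η × W_in = 0.9 × 952 = 856.8 J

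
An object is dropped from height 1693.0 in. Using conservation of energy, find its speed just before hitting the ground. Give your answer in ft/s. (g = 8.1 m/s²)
mgh = ½mv² → v = √(2gh) = √(2×8.1×43) = 26.39 m/s = 86.59 ft/s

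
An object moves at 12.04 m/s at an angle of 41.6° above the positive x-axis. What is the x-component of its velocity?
vₓ = v cos(θ) = 12.04 × cos(41.6°) = 9.0 m/s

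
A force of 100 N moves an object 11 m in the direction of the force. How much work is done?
W = Fd = 100×11 = 1100.0 J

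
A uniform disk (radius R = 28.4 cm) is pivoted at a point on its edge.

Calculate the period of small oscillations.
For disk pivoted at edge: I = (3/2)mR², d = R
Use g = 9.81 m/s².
I/m = (3/2)R² = 0.121 m²; d = R = 0.284 m
T = 2π√((3/2)R²/(gR)) = 2π√(3R/(2g)) = 1.309 s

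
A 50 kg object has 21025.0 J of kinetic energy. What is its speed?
KE = ½mv² → v = √(2KE/m) = √(2×21025.0/50) = 29.0 m/s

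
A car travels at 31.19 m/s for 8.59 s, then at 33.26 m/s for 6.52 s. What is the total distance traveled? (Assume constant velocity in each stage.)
d₁ = v₁t₁ = 31.19 × 8.59 = 267.922 m
d₂ = v₂t₂ = 33.26 × 6.52 = 216.855 m
d_total = 267.922 + 216.855 = 484.78 m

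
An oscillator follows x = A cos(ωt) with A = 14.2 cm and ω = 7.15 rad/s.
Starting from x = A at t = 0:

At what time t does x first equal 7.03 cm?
cos(ωt) = x/A = 7.03/14.2 = 0.4951
ωt = arccos(0.4951) = 1.053 rad
t = 1.053/7.15 = 0.1473 s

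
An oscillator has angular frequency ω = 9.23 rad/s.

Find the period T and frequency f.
T = 2π/ω = 2π/9.23 = 0.6807 s; f = ω/2π = 1.469 Hz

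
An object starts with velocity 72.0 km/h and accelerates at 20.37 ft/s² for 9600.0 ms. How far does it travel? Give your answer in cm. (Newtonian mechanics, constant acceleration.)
d = v₀t + ½at² (with unit conversion) = 47810.0 cm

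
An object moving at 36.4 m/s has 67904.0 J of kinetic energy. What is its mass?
KE = ½mv² → m = 2KE/v² = 2×67904.0/36.4² = 102.5 kg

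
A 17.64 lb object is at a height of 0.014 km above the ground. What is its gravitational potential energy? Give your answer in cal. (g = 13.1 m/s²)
PE = mgh = 8.001 kg × 13.1 m/s² × 14 m = 1467 J = 350.7 cal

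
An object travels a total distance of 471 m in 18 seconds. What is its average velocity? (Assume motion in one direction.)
v_avg = Δd / Δt = 471 / 18 = 26.17 m/s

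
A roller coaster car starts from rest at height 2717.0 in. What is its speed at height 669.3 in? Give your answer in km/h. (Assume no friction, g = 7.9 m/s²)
mgh₁ = ½mv₂² + mgh₂ → v₂ = √(2g(h₁−h₂)) = √(2×7.9×(69.01−17)) = 28.67 m/s = 103.2 km/h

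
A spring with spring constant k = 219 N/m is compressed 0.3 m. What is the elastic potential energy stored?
PE = ½kx² = ½×219×0.3² = 9.855 J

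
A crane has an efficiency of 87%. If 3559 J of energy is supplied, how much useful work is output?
W_out = η × W_in = 0.87 × 3559 = 3096.3 J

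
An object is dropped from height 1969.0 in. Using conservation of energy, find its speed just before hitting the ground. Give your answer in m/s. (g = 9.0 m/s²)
mgh = ½mv² → v = √(2gh) = √(2×9.0×50.01) = 30 m/s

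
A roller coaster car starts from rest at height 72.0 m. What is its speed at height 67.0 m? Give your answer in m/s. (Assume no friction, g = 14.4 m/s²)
mgh₁ = ½mv₂² + mgh₂ → v₂ = √(2g(h₁−h₂)) = √(2×14.4×(72−67)) = 12 m/s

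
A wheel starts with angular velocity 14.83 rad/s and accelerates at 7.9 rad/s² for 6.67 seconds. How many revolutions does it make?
θ = ω₀t + ½αt² = 14.83×6.67 + ½×7.9×6.67² = 274.65 rad
Revolutions = θ/(2π) = 274.65/(2π) = 43.71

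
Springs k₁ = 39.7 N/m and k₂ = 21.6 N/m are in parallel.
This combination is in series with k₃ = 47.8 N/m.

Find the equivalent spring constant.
k₁₂ = k₁ + k₂ = 61.3 N/m (parallel)
1/k_eq = 1/k₁₂ + 1/k₃ → k_eq = 26.86 N/m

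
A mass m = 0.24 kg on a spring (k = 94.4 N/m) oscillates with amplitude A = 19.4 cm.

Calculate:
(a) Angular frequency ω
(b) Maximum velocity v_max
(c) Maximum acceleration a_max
ω = √(k/m) = √(94.4/0.24) = 19.83 rad/s
v_max = ωA = 19.83×0.194 = 3.848 m/s
a_max = ω²A = 19.83²×0.194 = 76.31 m/s²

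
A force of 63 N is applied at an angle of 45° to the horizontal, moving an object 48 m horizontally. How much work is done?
W = Fd cosθ = 63×48×cos(45°) = 2138.3 J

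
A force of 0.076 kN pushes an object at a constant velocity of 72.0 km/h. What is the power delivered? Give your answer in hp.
P = Fv = 76 N × 20 m/s = 1520 W = 2.038 hp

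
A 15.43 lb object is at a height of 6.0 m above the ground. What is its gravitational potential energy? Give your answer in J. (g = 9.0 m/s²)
PE = mgh = 6.999 kg × 9.0 m/s² × 6 m = 377.9 J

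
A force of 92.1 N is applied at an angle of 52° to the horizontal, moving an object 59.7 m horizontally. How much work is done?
W = Fd cosθ = 92.1×59.7×cos(52°) = 3385.1 J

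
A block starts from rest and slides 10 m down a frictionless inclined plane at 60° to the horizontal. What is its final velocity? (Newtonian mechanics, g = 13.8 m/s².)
a = g sin(θ) = 13.8 × sin(60°) = 11.95 m/s²
v = √(2ad) = √(2 × 11.95 × 10) = 15.46 m/s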